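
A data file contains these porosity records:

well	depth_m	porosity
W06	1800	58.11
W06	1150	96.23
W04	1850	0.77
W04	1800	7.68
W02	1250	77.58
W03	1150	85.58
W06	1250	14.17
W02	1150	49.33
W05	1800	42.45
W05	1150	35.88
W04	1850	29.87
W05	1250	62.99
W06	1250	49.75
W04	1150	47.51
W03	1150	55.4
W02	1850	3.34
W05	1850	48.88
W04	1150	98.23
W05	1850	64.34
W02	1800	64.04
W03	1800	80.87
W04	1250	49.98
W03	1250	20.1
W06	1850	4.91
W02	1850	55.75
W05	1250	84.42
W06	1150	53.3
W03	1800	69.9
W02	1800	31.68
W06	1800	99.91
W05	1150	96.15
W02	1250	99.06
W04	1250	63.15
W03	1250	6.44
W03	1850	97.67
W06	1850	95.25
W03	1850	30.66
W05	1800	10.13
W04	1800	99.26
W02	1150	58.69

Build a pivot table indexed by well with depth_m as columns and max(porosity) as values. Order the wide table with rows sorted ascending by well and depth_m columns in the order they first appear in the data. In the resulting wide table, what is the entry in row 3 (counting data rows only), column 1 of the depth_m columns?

With rows sorted ascending by well, row 3 is well=W04. depth_m columns in first-appearance order: 1800, 1150, 1850, 1250; column 1 is 1800.
Long rows with well=W04, depth_m=1800: max(7.68, 99.26) = 99.26.

99.26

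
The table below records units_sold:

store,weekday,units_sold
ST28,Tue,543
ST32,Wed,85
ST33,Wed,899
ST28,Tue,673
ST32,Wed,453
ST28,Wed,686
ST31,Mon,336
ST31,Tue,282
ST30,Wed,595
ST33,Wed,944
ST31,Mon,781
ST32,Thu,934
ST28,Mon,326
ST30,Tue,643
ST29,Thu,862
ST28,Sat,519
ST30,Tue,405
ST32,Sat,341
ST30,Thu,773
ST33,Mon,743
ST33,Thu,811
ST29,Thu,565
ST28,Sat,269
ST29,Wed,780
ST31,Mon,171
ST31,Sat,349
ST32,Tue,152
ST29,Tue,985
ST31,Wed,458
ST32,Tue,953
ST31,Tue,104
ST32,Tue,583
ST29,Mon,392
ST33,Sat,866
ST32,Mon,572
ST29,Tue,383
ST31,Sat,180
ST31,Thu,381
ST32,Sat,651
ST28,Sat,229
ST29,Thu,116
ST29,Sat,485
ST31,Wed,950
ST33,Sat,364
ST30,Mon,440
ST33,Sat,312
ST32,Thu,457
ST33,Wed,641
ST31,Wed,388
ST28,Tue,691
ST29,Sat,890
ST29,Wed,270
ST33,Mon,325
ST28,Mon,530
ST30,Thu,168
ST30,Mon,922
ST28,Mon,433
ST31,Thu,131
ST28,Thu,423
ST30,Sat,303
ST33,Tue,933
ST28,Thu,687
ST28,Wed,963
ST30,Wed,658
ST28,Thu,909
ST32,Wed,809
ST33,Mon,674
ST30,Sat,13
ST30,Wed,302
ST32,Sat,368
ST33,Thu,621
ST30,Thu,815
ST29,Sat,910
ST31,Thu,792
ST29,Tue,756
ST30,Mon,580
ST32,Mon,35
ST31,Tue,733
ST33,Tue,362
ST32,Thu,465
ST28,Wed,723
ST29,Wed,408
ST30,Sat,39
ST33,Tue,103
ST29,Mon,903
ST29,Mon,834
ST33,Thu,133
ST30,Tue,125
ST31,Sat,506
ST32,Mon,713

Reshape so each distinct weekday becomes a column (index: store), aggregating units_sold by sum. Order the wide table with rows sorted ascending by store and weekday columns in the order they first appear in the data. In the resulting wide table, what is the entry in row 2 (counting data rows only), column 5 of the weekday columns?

With rows sorted ascending by store, row 2 is store=ST29. weekday columns in first-appearance order: Tue, Wed, Mon, Thu, Sat; column 5 is Sat.
Long rows with store=ST29, weekday=Sat: 485 + 890 + 910 = 2285.

2285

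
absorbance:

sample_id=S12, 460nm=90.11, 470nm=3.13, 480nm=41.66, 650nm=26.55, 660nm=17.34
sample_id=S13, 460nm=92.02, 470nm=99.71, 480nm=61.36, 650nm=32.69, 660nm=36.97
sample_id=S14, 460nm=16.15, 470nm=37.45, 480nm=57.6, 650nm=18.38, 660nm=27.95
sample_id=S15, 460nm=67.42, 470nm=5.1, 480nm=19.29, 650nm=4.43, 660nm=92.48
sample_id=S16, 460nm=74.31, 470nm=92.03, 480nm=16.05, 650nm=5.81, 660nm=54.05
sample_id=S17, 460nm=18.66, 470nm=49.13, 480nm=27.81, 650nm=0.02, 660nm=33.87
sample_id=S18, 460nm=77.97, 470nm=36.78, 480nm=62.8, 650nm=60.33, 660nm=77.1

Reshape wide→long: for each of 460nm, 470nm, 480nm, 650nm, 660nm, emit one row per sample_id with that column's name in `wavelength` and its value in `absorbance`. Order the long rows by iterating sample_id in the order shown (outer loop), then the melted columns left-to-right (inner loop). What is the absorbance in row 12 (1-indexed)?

37.45

35 rows total (7 × 5). Row 12: index ⌊(12-1)/5⌋ = 2 into sample_id → S14; (12-1) mod 5 = 1 into the melted columns → 470nm.
So row 12 is (S14, 470nm, 37.45); absorbance = 37.45.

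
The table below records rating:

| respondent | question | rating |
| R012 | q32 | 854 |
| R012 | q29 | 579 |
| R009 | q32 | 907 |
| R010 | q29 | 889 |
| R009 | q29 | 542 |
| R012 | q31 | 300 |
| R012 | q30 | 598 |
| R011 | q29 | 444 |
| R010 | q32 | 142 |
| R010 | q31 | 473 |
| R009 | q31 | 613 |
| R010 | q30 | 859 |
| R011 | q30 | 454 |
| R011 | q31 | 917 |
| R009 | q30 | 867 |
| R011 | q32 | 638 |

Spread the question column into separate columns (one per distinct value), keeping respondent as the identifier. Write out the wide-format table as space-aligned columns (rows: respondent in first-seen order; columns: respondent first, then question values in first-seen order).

Columns: respondent plus the 4 distinct question values (q32, q29, q31, q30).
For example, row R012 column q32 takes rating=854 from the long row (R012, q32).

respondent  q32  q29  q31  q30
R012        854  579  300  598
R009        907  542  613  867
R010        142  889  473  859
R011        638  444  917  454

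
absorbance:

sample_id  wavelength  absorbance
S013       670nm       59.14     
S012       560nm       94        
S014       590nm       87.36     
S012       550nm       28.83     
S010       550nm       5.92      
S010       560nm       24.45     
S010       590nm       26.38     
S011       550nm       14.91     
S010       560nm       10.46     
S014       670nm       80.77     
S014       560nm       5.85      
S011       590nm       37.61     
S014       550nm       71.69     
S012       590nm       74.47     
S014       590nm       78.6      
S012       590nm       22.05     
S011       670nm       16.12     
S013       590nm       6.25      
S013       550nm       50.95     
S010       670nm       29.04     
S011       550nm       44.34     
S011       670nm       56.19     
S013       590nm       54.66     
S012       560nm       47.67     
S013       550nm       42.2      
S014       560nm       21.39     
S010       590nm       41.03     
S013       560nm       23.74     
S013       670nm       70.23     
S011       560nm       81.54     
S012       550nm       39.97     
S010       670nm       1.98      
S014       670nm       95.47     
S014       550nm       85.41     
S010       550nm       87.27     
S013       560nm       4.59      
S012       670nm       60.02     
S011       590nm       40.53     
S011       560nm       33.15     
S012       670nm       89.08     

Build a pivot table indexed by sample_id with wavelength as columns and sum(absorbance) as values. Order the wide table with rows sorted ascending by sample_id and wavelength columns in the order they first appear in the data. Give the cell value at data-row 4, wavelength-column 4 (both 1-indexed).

With rows sorted ascending by sample_id, row 4 is sample_id=S013. wavelength columns in first-appearance order: 670nm, 560nm, 590nm, 550nm; column 4 is 550nm.
Long rows with sample_id=S013, wavelength=550nm: 50.95 + 42.2 = 93.15.

93.15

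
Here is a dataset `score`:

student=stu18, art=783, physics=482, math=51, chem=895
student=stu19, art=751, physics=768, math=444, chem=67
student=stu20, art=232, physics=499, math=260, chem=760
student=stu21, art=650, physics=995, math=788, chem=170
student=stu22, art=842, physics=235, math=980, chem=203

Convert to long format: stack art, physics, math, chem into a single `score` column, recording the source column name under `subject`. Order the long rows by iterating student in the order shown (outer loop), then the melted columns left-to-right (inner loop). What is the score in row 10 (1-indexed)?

499

20 rows total (5 × 4). Row 10: index ⌊(10-1)/4⌋ = 2 into student → stu20; (10-1) mod 4 = 1 into the melted columns → physics.
So row 10 is (stu20, physics, 499); score = 499.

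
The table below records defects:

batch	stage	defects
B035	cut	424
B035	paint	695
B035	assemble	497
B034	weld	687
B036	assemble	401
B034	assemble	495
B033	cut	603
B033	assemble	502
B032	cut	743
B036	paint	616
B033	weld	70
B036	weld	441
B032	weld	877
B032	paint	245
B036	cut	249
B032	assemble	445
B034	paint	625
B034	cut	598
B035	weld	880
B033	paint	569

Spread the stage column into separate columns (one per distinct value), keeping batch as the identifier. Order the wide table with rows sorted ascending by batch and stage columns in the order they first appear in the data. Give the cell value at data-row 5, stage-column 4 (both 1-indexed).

441

With rows sorted ascending by batch, row 5 is batch=B036. stage columns in first-appearance order: cut, paint, assemble, weld; column 4 is weld.
Long rows with batch=B036, stage=weld: defects = 441.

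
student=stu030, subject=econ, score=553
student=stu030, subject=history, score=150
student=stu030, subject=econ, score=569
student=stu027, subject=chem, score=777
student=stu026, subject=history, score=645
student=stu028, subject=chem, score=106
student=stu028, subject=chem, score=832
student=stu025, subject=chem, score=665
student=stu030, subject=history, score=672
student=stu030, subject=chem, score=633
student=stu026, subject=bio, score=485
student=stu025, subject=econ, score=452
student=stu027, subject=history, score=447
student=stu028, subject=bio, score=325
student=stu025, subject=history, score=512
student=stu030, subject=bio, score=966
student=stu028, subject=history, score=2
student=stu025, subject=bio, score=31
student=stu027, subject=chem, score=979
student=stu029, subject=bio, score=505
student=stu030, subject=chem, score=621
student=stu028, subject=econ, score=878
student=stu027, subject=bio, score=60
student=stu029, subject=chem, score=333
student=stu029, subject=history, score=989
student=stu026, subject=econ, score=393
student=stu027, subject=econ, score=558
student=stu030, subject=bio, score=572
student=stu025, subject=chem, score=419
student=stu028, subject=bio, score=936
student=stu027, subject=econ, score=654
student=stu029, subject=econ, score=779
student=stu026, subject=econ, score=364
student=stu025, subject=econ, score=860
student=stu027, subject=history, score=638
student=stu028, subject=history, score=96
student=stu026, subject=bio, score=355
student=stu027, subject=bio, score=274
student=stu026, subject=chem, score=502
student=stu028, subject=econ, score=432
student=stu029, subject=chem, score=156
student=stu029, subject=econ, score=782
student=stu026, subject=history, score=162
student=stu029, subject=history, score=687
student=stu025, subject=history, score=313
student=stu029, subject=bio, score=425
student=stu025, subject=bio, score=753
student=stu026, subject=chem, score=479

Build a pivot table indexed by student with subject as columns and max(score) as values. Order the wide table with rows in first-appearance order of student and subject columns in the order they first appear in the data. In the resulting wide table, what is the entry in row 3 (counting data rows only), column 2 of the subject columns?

With rows in first-appearance order of student, row 3 is student=stu026. subject columns in first-appearance order: econ, history, chem, bio; column 2 is history.
Long rows with student=stu026, subject=history: max(645, 162) = 645.

645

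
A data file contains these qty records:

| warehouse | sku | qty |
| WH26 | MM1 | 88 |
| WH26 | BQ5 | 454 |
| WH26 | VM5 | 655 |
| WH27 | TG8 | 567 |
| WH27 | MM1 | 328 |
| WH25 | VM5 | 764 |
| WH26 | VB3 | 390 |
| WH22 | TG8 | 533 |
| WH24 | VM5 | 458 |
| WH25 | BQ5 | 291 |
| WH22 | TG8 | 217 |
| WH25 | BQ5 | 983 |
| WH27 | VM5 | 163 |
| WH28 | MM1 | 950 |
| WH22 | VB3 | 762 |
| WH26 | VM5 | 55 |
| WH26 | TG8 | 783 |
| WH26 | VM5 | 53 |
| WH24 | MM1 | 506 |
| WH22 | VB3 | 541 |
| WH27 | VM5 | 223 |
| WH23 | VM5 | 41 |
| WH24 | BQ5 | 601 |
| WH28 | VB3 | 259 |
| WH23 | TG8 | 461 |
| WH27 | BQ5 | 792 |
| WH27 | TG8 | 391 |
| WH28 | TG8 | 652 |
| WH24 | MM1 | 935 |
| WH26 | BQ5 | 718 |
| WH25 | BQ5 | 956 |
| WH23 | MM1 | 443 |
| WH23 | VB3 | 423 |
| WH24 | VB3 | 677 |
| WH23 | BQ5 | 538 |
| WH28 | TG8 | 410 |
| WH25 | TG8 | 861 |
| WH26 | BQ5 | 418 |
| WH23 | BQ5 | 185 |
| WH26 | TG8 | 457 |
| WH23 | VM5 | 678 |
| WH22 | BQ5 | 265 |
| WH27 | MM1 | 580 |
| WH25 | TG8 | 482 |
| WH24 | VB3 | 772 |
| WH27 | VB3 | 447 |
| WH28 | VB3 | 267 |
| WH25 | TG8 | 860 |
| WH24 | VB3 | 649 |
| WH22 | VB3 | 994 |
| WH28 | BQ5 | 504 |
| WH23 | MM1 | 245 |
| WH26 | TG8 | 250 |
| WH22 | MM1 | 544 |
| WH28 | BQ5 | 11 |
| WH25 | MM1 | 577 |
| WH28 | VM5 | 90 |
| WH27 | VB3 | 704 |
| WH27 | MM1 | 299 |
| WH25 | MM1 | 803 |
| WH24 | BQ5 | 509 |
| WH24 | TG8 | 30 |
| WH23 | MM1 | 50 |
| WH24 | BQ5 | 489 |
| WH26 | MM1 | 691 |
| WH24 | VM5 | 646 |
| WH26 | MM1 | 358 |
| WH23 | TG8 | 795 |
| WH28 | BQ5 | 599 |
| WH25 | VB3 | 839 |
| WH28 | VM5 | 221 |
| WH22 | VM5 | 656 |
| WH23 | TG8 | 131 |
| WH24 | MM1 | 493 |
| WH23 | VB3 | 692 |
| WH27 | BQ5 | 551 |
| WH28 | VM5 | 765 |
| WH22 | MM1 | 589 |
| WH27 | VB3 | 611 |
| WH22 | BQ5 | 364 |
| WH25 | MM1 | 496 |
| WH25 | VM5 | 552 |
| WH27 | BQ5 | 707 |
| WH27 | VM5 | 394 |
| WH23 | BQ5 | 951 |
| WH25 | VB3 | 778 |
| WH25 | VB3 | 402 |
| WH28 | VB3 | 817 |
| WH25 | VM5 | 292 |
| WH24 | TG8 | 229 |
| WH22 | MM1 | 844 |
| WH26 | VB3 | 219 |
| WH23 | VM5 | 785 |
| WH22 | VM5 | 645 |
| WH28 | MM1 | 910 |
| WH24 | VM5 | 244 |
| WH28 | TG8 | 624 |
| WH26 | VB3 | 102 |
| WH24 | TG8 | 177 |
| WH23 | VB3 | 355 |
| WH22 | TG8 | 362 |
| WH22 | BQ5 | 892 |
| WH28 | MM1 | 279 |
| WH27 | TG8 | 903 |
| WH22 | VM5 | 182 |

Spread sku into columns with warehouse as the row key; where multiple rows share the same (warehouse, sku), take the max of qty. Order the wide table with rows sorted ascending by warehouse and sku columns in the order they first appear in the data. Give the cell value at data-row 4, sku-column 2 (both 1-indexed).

983

With rows sorted ascending by warehouse, row 4 is warehouse=WH25. sku columns in first-appearance order: MM1, BQ5, VM5, TG8, VB3; column 2 is BQ5.
Long rows with warehouse=WH25, sku=BQ5: max(291, 983, 956) = 983.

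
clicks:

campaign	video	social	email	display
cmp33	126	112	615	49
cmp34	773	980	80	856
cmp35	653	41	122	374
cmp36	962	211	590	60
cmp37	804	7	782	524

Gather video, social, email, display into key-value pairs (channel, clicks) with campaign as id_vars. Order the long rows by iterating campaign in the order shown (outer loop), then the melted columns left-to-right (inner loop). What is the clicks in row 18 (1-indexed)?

20 rows total (5 × 4). Row 18: index ⌊(18-1)/4⌋ = 4 into campaign → cmp37; (18-1) mod 4 = 1 into the melted columns → social.
So row 18 is (cmp37, social, 7); clicks = 7.

7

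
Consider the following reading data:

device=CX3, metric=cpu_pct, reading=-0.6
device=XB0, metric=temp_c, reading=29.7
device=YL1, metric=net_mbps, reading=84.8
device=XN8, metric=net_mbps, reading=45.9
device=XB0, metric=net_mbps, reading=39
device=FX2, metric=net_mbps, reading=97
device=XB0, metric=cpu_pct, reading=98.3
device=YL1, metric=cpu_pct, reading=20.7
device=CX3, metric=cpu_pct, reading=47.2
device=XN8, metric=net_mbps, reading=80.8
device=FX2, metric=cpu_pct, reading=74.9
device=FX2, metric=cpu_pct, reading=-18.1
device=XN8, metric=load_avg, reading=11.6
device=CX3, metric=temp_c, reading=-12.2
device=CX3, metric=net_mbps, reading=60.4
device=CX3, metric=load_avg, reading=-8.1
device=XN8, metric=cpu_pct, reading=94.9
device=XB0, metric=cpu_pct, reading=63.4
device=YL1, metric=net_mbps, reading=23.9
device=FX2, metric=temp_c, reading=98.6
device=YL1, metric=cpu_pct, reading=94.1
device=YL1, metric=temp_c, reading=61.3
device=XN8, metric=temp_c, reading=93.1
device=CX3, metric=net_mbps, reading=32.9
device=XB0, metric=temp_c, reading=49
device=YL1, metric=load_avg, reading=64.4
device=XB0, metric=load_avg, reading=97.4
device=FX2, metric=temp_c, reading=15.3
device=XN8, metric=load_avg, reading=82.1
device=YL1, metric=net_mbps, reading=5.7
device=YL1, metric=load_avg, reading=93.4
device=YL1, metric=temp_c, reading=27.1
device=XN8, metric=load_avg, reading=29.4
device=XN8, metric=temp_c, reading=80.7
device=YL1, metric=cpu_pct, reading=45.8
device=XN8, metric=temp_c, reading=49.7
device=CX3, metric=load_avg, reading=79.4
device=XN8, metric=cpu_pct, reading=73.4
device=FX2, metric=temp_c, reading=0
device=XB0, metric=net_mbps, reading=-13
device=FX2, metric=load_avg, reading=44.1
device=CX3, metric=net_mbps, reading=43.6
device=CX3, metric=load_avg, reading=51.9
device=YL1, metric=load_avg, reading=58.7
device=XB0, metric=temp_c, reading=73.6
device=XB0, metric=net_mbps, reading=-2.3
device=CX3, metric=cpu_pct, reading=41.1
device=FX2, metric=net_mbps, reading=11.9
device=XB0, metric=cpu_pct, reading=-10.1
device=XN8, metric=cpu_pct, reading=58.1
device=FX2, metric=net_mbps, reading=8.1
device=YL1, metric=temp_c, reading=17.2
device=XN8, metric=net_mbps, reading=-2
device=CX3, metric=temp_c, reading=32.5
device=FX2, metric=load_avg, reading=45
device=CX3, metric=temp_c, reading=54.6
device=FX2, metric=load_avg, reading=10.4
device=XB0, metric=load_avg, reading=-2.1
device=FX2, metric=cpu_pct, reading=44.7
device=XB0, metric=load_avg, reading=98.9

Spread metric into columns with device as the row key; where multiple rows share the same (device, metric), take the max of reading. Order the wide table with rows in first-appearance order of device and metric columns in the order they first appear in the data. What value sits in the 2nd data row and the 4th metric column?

98.9

With rows in first-appearance order of device, row 2 is device=XB0. metric columns in first-appearance order: cpu_pct, temp_c, net_mbps, load_avg; column 4 is load_avg.
Long rows with device=XB0, metric=load_avg: max(97.4, -2.1, 98.9) = 98.9.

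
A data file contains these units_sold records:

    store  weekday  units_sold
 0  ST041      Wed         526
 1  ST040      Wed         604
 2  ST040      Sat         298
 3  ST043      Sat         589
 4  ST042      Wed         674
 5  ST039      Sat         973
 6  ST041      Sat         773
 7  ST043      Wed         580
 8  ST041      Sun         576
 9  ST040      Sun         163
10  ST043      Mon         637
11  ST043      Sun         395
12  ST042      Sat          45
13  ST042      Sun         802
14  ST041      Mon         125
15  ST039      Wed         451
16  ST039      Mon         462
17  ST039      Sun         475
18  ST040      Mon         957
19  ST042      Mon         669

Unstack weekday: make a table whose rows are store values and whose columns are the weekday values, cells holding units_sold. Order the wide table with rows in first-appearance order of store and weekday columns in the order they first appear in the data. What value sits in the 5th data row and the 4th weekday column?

With rows in first-appearance order of store, row 5 is store=ST039. weekday columns in first-appearance order: Wed, Sat, Sun, Mon; column 4 is Mon.
Long rows with store=ST039, weekday=Mon: units_sold = 462.

462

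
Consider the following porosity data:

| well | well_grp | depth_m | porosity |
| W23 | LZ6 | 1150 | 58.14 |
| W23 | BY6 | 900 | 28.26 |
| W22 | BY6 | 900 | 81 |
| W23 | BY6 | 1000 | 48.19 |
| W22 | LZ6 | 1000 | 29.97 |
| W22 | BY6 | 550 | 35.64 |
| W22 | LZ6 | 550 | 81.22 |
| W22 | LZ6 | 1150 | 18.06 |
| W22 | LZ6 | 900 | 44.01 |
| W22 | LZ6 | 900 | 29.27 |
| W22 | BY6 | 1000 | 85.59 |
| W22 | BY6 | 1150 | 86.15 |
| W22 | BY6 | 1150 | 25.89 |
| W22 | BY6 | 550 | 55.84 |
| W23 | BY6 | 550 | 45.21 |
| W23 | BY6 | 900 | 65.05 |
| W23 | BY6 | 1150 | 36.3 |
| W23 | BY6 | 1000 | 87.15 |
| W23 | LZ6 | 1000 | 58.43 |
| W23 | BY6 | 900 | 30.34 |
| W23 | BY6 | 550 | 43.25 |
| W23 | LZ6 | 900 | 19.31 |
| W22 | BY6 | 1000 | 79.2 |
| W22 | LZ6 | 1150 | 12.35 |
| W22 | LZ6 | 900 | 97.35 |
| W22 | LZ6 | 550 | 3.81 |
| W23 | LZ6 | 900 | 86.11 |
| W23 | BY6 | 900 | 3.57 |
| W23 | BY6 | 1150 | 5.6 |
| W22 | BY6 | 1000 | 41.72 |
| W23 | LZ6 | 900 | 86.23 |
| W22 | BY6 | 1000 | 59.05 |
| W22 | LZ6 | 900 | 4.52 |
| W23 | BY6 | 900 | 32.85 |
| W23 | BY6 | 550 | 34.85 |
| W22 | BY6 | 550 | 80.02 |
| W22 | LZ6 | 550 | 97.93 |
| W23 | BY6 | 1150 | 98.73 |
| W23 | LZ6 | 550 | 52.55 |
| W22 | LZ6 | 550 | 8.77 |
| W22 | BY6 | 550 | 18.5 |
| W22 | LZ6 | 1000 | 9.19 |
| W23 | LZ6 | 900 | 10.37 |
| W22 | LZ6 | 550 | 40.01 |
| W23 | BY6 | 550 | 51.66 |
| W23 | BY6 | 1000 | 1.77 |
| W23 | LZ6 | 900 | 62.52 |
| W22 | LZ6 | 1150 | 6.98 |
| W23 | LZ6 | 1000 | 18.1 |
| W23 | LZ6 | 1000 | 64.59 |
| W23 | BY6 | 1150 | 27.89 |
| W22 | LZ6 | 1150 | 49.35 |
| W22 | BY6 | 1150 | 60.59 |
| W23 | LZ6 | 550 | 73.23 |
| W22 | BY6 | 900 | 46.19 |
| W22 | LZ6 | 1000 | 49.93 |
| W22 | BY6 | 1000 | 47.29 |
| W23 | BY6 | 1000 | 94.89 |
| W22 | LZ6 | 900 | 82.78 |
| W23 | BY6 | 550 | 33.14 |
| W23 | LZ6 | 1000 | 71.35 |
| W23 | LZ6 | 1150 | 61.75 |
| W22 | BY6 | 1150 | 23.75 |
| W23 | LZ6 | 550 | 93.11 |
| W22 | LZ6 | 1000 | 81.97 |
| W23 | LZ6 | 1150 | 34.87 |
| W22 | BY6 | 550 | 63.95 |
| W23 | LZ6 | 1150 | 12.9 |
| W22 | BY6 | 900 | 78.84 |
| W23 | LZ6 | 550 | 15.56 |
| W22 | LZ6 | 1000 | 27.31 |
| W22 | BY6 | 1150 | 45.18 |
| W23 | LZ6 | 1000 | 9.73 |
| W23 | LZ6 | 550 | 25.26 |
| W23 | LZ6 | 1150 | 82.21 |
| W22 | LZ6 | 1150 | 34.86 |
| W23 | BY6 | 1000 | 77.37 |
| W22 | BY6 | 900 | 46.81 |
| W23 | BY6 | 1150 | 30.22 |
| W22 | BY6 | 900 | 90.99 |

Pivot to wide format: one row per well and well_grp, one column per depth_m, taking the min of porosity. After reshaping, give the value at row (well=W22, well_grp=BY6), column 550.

Rows with well=W22, well_grp=BY6 and depth_m=550: porosity values are 35.64, 55.84, 80.02, 18.5, 63.95.
min(35.64, 55.84, 80.02, 18.5, 63.95) = 18.5.

18.5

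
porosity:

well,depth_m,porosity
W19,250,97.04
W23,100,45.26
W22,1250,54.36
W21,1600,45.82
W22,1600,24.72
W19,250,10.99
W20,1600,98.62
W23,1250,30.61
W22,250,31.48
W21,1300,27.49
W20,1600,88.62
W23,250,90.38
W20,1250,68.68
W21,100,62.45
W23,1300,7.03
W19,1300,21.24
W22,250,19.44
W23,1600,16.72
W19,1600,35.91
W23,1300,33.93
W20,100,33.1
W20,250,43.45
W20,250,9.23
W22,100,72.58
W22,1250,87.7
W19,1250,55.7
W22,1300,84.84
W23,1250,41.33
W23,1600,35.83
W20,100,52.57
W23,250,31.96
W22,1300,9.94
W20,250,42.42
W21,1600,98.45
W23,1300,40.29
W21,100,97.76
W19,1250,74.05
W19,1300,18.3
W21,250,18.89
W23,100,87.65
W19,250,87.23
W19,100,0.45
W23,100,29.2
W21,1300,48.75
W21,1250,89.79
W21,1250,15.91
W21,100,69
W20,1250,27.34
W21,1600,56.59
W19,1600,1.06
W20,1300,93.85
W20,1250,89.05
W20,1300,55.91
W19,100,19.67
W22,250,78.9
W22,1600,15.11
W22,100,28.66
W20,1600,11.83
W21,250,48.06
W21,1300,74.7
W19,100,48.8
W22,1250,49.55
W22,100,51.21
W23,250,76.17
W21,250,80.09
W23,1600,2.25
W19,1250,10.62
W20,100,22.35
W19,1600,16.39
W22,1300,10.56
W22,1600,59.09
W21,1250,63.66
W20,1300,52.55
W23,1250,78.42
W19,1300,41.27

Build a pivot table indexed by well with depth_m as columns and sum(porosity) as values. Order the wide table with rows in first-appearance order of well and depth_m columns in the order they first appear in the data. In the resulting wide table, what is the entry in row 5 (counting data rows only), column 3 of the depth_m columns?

185.07

With rows in first-appearance order of well, row 5 is well=W20. depth_m columns in first-appearance order: 250, 100, 1250, 1600, 1300; column 3 is 1250.
Long rows with well=W20, depth_m=1250: 68.68 + 27.34 + 89.05 = 185.07.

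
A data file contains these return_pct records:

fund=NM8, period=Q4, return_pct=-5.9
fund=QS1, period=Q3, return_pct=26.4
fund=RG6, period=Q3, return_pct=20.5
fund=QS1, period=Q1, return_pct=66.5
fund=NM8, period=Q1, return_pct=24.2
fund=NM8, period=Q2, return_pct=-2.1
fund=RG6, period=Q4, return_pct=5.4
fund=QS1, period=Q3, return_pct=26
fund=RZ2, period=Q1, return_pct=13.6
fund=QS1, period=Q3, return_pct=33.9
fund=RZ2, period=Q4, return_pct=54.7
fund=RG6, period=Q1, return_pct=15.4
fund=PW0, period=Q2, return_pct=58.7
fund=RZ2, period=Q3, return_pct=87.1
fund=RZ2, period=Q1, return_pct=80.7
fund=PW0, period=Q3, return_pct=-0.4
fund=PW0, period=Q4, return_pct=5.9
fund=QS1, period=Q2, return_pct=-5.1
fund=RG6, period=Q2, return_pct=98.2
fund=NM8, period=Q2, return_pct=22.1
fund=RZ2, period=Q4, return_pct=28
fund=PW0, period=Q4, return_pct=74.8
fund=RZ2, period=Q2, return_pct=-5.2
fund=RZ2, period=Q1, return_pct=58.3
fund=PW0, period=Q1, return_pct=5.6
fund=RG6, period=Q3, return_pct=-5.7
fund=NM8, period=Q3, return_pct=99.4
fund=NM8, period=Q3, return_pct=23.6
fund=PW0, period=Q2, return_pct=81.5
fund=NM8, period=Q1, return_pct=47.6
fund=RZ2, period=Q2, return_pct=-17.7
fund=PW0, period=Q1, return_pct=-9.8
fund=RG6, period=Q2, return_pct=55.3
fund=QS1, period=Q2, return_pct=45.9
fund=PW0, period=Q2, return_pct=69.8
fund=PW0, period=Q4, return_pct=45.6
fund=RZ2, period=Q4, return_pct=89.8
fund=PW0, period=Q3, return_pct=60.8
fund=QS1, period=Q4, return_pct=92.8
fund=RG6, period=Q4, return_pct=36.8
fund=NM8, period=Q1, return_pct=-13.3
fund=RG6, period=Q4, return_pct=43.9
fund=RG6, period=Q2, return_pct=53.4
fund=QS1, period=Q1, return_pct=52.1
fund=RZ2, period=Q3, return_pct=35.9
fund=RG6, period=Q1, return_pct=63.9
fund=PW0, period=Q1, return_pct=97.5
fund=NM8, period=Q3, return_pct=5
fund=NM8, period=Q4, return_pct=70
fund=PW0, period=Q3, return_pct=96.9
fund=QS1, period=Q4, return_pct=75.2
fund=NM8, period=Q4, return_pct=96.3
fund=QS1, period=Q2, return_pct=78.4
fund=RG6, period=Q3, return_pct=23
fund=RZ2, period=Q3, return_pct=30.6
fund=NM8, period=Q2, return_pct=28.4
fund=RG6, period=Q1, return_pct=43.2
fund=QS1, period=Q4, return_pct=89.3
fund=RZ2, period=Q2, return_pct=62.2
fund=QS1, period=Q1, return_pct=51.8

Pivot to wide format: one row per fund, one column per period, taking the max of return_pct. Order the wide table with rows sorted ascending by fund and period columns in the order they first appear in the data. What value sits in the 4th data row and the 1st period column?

43.9

With rows sorted ascending by fund, row 4 is fund=RG6. period columns in first-appearance order: Q4, Q3, Q1, Q2; column 1 is Q4.
Long rows with fund=RG6, period=Q4: max(5.4, 36.8, 43.9) = 43.9.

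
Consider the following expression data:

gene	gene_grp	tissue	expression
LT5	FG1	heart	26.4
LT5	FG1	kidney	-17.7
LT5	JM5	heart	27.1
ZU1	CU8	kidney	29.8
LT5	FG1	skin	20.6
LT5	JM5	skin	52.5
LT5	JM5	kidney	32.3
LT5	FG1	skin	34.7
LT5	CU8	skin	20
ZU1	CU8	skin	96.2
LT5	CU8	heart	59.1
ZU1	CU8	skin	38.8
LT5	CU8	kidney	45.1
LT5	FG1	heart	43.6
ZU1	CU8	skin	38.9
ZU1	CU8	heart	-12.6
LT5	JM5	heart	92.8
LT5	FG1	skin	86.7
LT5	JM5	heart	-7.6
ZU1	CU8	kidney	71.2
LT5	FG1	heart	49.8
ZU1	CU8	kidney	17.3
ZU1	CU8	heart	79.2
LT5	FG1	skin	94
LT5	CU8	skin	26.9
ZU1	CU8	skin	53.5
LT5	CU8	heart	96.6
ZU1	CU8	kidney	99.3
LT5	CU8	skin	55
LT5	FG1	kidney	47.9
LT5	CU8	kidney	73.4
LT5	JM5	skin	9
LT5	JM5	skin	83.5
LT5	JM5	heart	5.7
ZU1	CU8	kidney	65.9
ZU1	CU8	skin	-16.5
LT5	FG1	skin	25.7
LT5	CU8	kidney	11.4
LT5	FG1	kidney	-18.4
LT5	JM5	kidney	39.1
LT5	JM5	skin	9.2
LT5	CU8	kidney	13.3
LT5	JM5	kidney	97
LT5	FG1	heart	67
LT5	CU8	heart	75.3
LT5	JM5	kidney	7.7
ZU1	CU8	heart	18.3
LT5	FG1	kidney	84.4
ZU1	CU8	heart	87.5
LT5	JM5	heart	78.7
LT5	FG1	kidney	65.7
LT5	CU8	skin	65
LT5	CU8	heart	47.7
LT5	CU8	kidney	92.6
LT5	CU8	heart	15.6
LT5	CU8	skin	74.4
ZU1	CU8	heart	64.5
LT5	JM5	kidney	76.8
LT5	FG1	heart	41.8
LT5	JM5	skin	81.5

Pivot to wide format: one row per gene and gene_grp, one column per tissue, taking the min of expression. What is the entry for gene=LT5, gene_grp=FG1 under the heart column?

Rows with gene=LT5, gene_grp=FG1 and tissue=heart: expression values are 26.4, 43.6, 49.8, 67, 41.8.
min(26.4, 43.6, 49.8, 67, 41.8) = 26.4.

26.4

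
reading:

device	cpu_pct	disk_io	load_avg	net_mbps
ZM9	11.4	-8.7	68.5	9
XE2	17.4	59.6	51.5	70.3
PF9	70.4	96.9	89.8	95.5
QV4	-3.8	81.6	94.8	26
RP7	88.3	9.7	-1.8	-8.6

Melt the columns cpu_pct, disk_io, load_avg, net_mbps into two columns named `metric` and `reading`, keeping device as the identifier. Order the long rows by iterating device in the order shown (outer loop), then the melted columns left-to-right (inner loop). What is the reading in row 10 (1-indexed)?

20 rows total (5 × 4). Row 10: index ⌊(10-1)/4⌋ = 2 into device → PF9; (10-1) mod 4 = 1 into the melted columns → disk_io.
So row 10 is (PF9, disk_io, 96.9); reading = 96.9.

96.9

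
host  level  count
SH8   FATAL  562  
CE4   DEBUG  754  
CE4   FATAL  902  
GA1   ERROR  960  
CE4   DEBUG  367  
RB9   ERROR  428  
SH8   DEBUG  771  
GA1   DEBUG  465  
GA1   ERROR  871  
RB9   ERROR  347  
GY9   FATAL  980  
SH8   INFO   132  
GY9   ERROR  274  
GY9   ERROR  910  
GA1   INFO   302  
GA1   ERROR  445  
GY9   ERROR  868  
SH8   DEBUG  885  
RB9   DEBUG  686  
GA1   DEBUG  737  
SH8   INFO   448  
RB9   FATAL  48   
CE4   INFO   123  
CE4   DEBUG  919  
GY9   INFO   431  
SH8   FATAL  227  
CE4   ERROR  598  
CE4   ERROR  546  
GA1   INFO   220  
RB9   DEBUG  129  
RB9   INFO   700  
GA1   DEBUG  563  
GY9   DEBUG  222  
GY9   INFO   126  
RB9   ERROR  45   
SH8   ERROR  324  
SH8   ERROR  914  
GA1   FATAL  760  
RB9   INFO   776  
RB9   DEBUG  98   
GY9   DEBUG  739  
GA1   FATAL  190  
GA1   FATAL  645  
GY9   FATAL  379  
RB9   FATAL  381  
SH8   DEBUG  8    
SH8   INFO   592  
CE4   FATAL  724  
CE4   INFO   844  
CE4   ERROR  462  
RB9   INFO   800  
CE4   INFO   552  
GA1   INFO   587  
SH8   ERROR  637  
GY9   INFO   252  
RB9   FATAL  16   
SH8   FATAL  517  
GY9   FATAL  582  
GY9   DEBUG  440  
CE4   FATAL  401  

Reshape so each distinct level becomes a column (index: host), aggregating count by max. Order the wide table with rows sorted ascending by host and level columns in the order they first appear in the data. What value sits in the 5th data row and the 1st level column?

With rows sorted ascending by host, row 5 is host=SH8. level columns in first-appearance order: FATAL, DEBUG, ERROR, INFO; column 1 is FATAL.
Long rows with host=SH8, level=FATAL: max(562, 227, 517) = 562.

562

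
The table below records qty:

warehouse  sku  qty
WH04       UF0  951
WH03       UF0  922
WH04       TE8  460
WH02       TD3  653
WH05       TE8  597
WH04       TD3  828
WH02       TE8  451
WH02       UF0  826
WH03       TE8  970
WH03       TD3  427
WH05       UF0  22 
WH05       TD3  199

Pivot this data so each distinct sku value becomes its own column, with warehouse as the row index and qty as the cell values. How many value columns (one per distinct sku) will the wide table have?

3

3 distinct sku values: TE8, UF0, TD3.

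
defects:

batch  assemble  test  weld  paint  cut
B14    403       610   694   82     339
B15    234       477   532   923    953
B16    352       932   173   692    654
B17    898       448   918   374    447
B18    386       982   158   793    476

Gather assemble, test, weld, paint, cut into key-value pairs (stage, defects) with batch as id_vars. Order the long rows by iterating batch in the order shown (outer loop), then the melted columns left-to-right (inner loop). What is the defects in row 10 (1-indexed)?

25 rows total (5 × 5). Row 10: index ⌊(10-1)/5⌋ = 1 into batch → B15; (10-1) mod 5 = 4 into the melted columns → cut.
So row 10 is (B15, cut, 953); defects = 953.

953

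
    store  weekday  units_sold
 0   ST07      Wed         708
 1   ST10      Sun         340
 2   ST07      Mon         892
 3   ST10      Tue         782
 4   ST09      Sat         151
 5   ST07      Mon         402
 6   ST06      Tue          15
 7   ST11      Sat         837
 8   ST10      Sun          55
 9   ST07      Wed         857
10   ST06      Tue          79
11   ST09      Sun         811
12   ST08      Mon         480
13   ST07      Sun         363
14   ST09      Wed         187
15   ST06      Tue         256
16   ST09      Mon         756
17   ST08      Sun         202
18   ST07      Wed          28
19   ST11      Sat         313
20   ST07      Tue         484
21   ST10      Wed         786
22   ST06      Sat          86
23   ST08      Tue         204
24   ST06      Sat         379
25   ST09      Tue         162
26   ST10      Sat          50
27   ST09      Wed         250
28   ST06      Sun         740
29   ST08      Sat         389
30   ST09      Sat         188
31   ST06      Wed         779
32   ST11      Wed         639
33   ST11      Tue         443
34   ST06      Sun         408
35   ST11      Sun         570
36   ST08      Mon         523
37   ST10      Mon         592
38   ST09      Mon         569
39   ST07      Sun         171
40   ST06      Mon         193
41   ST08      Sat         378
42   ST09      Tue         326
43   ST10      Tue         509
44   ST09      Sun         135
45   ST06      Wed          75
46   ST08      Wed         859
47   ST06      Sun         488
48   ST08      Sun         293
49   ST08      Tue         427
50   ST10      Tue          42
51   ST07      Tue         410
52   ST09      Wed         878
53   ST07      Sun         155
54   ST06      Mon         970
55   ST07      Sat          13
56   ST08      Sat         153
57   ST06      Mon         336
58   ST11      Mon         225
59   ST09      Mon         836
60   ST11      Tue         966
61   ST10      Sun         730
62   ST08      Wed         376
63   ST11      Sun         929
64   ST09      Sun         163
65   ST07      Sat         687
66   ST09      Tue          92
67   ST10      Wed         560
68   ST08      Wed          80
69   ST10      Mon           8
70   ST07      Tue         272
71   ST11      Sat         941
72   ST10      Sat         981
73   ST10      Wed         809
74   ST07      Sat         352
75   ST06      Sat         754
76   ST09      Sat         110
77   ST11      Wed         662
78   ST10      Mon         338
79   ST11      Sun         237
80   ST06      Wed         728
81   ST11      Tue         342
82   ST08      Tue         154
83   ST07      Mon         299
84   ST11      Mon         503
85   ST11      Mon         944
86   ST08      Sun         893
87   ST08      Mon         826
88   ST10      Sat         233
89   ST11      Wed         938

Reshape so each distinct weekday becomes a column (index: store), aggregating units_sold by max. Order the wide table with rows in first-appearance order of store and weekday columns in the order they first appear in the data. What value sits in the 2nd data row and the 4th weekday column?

With rows in first-appearance order of store, row 2 is store=ST10. weekday columns in first-appearance order: Wed, Sun, Mon, Tue, Sat; column 4 is Tue.
Long rows with store=ST10, weekday=Tue: max(782, 509, 42) = 782.

782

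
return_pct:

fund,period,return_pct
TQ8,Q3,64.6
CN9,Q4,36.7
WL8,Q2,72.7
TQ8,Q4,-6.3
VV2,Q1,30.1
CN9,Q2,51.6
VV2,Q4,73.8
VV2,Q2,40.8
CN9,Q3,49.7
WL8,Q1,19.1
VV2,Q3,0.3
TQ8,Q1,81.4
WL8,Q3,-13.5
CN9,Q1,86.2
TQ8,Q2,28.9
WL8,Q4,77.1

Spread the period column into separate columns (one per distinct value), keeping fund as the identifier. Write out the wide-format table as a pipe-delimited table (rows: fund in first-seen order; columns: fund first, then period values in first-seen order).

Columns: fund plus the 4 distinct period values (Q3, Q4, Q2, Q1).
For example, row TQ8 column Q3 takes return_pct=64.6 from the long row (TQ8, Q3).

| fund | Q3 | Q4 | Q2 | Q1 |
| TQ8 | 64.6 | -6.3 | 28.9 | 81.4 |
| CN9 | 49.7 | 36.7 | 51.6 | 86.2 |
| WL8 | -13.5 | 77.1 | 72.7 | 19.1 |
| VV2 | 0.3 | 73.8 | 40.8 | 30.1 |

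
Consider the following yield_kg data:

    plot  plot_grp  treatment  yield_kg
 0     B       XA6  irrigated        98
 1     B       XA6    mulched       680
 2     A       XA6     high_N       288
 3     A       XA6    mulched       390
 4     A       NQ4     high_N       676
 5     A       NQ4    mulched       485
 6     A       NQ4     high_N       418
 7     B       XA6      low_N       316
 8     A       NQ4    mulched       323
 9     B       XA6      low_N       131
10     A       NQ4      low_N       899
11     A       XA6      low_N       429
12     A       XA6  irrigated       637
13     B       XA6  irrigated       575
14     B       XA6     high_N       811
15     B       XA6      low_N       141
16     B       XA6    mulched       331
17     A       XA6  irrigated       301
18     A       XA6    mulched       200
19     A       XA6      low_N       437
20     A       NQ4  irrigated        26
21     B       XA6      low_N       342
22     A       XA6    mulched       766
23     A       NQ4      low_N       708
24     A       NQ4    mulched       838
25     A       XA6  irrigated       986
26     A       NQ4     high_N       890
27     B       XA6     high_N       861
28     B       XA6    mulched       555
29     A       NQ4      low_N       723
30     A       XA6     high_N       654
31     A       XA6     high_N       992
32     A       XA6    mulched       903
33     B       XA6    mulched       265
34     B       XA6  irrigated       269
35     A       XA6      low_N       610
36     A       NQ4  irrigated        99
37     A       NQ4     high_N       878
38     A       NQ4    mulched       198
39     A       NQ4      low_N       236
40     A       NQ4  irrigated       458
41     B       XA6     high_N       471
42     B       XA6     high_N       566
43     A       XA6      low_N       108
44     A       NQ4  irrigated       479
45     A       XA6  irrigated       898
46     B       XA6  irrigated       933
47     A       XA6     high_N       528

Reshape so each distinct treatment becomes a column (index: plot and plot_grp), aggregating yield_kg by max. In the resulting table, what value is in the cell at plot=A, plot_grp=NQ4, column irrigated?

Rows with plot=A, plot_grp=NQ4 and treatment=irrigated: yield_kg values are 26, 99, 458, 479.
max(26, 99, 458, 479) = 479.

479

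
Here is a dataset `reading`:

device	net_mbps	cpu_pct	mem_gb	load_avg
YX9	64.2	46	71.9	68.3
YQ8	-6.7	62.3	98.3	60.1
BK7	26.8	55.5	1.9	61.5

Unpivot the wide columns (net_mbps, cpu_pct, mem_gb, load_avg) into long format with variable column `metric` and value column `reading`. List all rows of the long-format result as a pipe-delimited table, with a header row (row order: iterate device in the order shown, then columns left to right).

| device | metric | reading |
| YX9 | net_mbps | 64.2 |
| YX9 | cpu_pct | 46 |
| YX9 | mem_gb | 71.9 |
| YX9 | load_avg | 68.3 |
| YQ8 | net_mbps | -6.7 |
| YQ8 | cpu_pct | 62.3 |
| YQ8 | mem_gb | 98.3 |
| YQ8 | load_avg | 60.1 |
| BK7 | net_mbps | 26.8 |
| BK7 | cpu_pct | 55.5 |
| BK7 | mem_gb | 1.9 |
| BK7 | load_avg | 61.5 |

Each (device, column) pair becomes one row: 3 × 4 = 12 rows.
For example, (YX9, net_mbps) → reading=64.2.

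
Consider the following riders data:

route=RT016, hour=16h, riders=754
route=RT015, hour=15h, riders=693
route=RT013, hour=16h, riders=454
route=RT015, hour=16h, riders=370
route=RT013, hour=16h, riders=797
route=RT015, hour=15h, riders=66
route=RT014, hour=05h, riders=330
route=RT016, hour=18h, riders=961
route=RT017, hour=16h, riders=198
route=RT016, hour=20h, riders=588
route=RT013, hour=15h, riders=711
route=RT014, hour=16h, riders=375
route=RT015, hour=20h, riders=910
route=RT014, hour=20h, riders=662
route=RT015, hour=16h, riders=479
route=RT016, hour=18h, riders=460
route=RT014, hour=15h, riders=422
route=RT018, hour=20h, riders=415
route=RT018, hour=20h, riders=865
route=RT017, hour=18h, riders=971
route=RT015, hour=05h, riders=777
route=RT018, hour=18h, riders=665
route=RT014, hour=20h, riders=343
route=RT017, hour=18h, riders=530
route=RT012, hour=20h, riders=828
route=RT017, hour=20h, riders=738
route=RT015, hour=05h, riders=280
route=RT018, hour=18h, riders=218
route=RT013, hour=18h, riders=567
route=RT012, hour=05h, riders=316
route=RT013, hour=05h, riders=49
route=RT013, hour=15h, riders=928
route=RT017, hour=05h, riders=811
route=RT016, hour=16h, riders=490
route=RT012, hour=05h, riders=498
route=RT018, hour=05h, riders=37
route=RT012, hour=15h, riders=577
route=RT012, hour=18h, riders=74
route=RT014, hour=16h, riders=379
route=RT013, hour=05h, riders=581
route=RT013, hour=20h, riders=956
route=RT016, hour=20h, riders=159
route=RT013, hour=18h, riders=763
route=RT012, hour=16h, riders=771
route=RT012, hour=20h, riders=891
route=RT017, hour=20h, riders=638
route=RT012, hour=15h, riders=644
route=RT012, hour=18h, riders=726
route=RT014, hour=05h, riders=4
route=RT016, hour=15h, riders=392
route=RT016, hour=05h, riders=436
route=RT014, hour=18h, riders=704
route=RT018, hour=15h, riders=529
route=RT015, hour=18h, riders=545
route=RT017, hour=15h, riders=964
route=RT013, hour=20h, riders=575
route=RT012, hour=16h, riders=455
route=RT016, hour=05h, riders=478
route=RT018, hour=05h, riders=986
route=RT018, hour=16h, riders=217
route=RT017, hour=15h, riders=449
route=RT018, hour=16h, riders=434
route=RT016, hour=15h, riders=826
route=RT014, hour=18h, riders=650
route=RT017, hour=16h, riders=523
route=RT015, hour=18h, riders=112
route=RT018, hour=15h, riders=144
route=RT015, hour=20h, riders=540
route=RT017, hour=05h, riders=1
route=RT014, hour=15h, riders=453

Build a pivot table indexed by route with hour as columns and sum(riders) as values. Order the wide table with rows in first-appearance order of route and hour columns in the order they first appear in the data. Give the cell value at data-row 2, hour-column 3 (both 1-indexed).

1057

With rows in first-appearance order of route, row 2 is route=RT015. hour columns in first-appearance order: 16h, 15h, 05h, 18h, 20h; column 3 is 05h.
Long rows with route=RT015, hour=05h: 777 + 280 = 1057.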